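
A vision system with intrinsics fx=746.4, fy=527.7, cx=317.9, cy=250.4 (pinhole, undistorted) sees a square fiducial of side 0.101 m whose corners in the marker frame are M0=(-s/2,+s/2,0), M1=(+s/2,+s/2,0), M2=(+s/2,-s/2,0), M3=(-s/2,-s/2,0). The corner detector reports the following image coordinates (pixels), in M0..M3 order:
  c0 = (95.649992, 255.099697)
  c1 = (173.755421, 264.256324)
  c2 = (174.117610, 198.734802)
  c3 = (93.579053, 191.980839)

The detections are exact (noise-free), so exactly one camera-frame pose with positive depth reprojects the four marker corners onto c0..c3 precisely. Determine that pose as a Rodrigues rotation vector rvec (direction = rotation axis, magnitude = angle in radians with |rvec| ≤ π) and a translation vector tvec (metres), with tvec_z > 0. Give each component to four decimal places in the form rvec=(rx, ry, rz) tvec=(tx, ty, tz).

Intrinsics K: fx=746.4, fy=527.7, cx=317.9, cy=250.4
Marker side s = 0.101 m; corners in marker frame (Z=0):
  M0 = (-0.0505, +0.0505, 0)
  M1 = (+0.0505, +0.0505, 0)
  M2 = (+0.0505, -0.0505, 0)
  M3 = (-0.0505, -0.0505, 0)
Detected image corners:
  c0 = (95.649992, 255.099697) px
  c1 = (173.755421, 264.256324) px
  c2 = (174.117610, 198.734802) px
  c3 = (93.579053, 191.980839) px
Planar DLT: solve 8×8 A·h = b for H (H[2,2]=1):
  H  [+730.40045 +50.07729 +133.46508]
  H  [-13.86677 +706.68626 +227.93635]
  H  [-0.40796 +0.30810 +1.00000]
B = K⁻¹H; ‖b₁‖=1.233796, ‖b₂‖=1.233796; λ = 2/(‖b₁‖+‖b₂‖) = 0.810507, sign → tz>0 ⇒ λ=+0.810507
r₁ = λ·B[:,0] = (+0.93396,+0.13560,-0.33065); r₂ = λ·B[:,1] = (-0.05198,+0.96692,+0.24972)
r₃ = r₁×r₂ = (+0.35357,-0.21604,+0.91012); SVD([r₁ r₂ r₃]) → R = UVᵀ:
  R  [+0.93396 -0.05198 +0.35357]
  R  [+0.13560 +0.96692 -0.21604]
  R  [-0.33065 +0.24972 +0.91012]
t = (-0.20028, -0.03450, +0.81051) m
tr R = 2.811001; θ = arccos((tr R − 1)/2) = 0.438239 rad = 25.109°
axis k = ((R−Rᵀ)₃₂, (R−Rᵀ)₁₃, (R−Rᵀ)₂₁) / (2 sinθ) = (+0.548790, +0.806213, +0.221020)
rvec = θ·k = (+0.240501, +0.353314, +0.096859)

rvec=(0.2405, 0.3533, 0.0969) tvec=(-0.2003, -0.0345, 0.8105)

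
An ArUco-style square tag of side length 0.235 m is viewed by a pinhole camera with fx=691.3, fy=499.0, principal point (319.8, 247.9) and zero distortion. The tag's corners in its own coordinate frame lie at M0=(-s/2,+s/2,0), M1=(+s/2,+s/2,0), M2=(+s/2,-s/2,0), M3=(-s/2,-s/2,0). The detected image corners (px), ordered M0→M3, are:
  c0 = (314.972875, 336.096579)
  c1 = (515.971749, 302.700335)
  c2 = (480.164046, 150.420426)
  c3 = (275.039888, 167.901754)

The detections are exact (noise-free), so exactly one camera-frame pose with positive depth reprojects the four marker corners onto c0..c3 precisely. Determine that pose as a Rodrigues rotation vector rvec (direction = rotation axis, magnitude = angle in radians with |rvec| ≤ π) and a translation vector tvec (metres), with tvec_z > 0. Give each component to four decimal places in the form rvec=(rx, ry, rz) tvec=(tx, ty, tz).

Intrinsics K: fx=691.3, fy=499.0, cx=319.8, cy=247.9
Marker side s = 0.235 m; corners in marker frame (Z=0):
  M0 = (-0.1175, +0.1175, 0)
  M1 = (+0.1175, +0.1175, 0)
  M2 = (+0.1175, -0.1175, 0)
  M3 = (-0.1175, -0.1175, 0)
Detected image corners:
  c0 = (314.972875, 336.096579) px
  c1 = (515.971749, 302.700335) px
  c2 = (480.164046, 150.420426) px
  c3 = (275.039888, 167.901754) px
Planar DLT: solve 8×8 A·h = b for H (H[2,2]=1):
  H  [+1032.14353 +163.65083 +401.60971]
  H  [-6.86853 +681.94744 +238.71610]
  H  [+0.42382 +0.00741 +1.00000]
B = K⁻¹H; ‖b₁‖=1.382791, ‖b₂‖=1.382791; λ = 2/(‖b₁‖+‖b₂‖) = 0.723175, sign → tz>0 ⇒ λ=+0.723175
r₁ = λ·B[:,0] = (+0.93795,-0.16222,+0.30649); r₂ = λ·B[:,1] = (+0.16872,+0.98565,+0.00536)
r₃ = r₁×r₂ = (-0.30297,+0.04669,+0.95186); SVD([r₁ r₂ r₃]) → R = UVᵀ:
  R  [+0.93795 +0.16872 -0.30297]
  R  [-0.16222 +0.98565 +0.04669]
  R  [+0.30649 +0.00536 +0.95186]
t = (+0.08558, -0.01331, +0.72317) m
tr R = 2.875455; θ = arccos((tr R − 1)/2) = 0.354767 rad = 20.327°
axis k = ((R−Rᵀ)₃₂, (R−Rᵀ)₁₃, (R−Rᵀ)₂₁) / (2 sinθ) = (-0.059488, -0.877244, -0.476344)
rvec = θ·k = (-0.021105, -0.311217, -0.168991)

rvec=(-0.0211, -0.3112, -0.1690) tvec=(0.0856, -0.0133, 0.7232)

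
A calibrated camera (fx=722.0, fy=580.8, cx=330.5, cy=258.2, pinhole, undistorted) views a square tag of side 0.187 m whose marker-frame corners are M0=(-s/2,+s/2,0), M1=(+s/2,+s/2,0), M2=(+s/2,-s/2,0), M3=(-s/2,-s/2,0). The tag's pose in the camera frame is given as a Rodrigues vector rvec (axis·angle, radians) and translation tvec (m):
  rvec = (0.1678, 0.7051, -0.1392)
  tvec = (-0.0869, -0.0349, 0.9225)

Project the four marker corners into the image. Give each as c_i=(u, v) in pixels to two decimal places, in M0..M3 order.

c0=(228.64, 295.06) c1=(331.06, 291.46) c2=(301.99, 167.57) c3=(201.13, 186.80)

Intrinsics K: fx=722.0, fy=580.8, cx=330.5, cy=258.2
Marker side s = 0.187 m; corners in marker frame (Z=0):
  M0 = (-0.0935, +0.0935, 0)
  M1 = (+0.0935, +0.0935, 0)
  M2 = (+0.0935, -0.0935, 0)
  M3 = (-0.0935, -0.0935, 0)
rvec = (0.1678, 0.7051, -0.1392), |rvec| = θ = 0.73804 rad = 42.286°
Rodrigues: sinθ=0.67284, 1−cosθ=0.26021; R = I + sinθ·[k]× + (1−cosθ)·[k]×²:
    [+0.75324 +0.18342 +0.63165]
    [-0.07038 +0.97729 -0.19986]
    [-0.65397 +0.10609 +0.74905]
t = (-0.0869, -0.0349, 0.9225) m
M0: Pc = R·M0+t = (-0.14018, +0.06306, +0.99357); u = 722.0·(-0.14018)/0.99357 + 330.5 = 228.6361, v = 580.8·(+0.06306)/0.99357 + 258.2 = 295.0610
M1: Pc = R·M1+t = (+0.00068, +0.04990, +0.87127); u = 722.0·(+0.00068)/0.87127 + 330.5 = 331.0620, v = 580.8·(+0.04990)/0.87127 + 258.2 = 291.4613
M2: Pc = R·M2+t = (-0.03362, -0.13286, +0.85143); u = 722.0·(-0.03362)/0.85143 + 330.5 = 301.9892, v = 580.8·(-0.13286)/0.85143 + 258.2 = 167.5722
M3: Pc = R·M3+t = (-0.17448, -0.11970, +0.97373); u = 722.0·(-0.17448)/0.97373 + 330.5 = 201.1277, v = 580.8·(-0.11970)/0.97373 + 258.2 = 186.8047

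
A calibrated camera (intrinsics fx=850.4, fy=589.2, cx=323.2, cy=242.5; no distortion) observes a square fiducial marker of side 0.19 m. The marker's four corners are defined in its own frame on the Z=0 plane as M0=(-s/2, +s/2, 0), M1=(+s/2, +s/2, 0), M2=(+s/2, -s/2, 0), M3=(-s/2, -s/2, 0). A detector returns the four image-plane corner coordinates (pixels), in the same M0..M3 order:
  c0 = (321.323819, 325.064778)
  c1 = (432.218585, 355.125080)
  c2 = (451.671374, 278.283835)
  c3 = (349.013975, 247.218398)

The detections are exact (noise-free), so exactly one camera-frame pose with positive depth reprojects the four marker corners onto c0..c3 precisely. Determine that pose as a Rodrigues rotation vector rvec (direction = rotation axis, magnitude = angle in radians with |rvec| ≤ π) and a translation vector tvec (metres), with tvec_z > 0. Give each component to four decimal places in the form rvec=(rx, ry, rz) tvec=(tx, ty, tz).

Intrinsics K: fx=850.4, fy=589.2, cx=323.2, cy=242.5
Marker side s = 0.19 m; corners in marker frame (Z=0):
  M0 = (-0.0950, +0.0950, 0)
  M1 = (+0.0950, +0.0950, 0)
  M2 = (+0.0950, -0.0950, 0)
  M3 = (-0.0950, -0.0950, 0)
Detected image corners:
  c0 = (321.323819, 325.064778) px
  c1 = (432.218585, 355.125080) px
  c2 = (451.671374, 278.283835) px
  c3 = (349.013975, 247.218398) px
Planar DLT: solve 8×8 A·h = b for H (H[2,2]=1):
  H  [+643.02368 -263.33920 +390.02707]
  H  [+224.39209 +298.63802 +300.40760]
  H  [+0.21048 -0.35957 +1.00000]
B = K⁻¹H; ‖b₁‖=0.766837, ‖b₂‖=0.766837; λ = 2/(‖b₁‖+‖b₂‖) = 1.304058, sign → tz>0 ⇒ λ=+1.304058
r₁ = λ·B[:,0] = (+0.88174,+0.38367,+0.27448); r₂ = λ·B[:,1] = (-0.22561,+0.85395,-0.46890)
r₃ = r₁×r₂ = (-0.41430,+0.35152,+0.83952); SVD([r₁ r₂ r₃]) → R = UVᵀ:
  R  [+0.88174 -0.22561 -0.41430]
  R  [+0.38367 +0.85395 +0.35152]
  R  [+0.27448 -0.46890 +0.83952]
t = (+0.10248, +0.12817, +1.30406) m
tr R = 2.575208; θ = arccos((tr R − 1)/2) = 0.663885 rad = 38.038°
axis k = ((R−Rᵀ)₃₂, (R−Rᵀ)₁₃, (R−Rᵀ)₂₁) / (2 sinθ) = (-0.665722, -0.558909, +0.494403)
rvec = θ·k = (-0.441963, -0.371051, +0.328227)

rvec=(-0.4420, -0.3711, 0.3282) tvec=(0.1025, 0.1282, 1.3041)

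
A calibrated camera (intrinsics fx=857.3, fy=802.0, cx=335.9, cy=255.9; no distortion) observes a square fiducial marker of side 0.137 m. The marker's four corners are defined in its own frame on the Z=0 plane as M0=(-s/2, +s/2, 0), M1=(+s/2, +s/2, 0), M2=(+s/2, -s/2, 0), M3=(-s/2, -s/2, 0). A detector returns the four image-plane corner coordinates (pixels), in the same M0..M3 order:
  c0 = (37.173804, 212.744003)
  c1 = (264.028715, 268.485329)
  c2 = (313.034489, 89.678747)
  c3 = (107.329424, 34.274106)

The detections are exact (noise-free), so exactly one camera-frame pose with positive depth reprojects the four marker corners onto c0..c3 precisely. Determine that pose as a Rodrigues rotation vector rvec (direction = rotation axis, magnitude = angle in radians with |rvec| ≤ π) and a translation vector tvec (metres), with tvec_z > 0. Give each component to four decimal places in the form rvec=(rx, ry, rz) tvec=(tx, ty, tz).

Intrinsics K: fx=857.3, fy=802.0, cx=335.9, cy=255.9
Marker side s = 0.137 m; corners in marker frame (Z=0):
  M0 = (-0.0685, +0.0685, 0)
  M1 = (+0.0685, +0.0685, 0)
  M2 = (+0.0685, -0.0685, 0)
  M3 = (-0.0685, -0.0685, 0)
Detected image corners:
  c0 = (37.173804, 212.744003) px
  c1 = (264.028715, 268.485329) px
  c2 = (313.034489, 89.678747) px
  c3 = (107.329424, 34.274106) px
Planar DLT: solve 8×8 A·h = b for H (H[2,2]=1):
  H  [+1609.80047 -553.10875 +183.16153]
  H  [+434.61345 +1203.94800 +147.61687]
  H  [+0.19186 -0.66094 +1.00000]
B = K⁻¹H; ‖b₁‖=1.875417, ‖b₂‖=1.875417; λ = 2/(‖b₁‖+‖b₂‖) = 0.533215, sign → tz>0 ⇒ λ=+0.533215
r₁ = λ·B[:,0] = (+0.96116,+0.25631,+0.10230); r₂ = λ·B[:,1] = (-0.20593,+0.91290,-0.35242)
r₃ = r₁×r₂ = (-0.18372,+0.31767,+0.93023); SVD([r₁ r₂ r₃]) → R = UVᵀ:
  R  [+0.96116 -0.20593 -0.18372]
  R  [+0.25631 +0.91290 +0.31767]
  R  [+0.10230 -0.35242 +0.93023]
t = (-0.09500, -0.07199, +0.53321) m
tr R = 2.804300; θ = arccos((tr R − 1)/2) = 0.446069 rad = 25.558°
axis k = ((R−Rᵀ)₃₂, (R−Rᵀ)₁₃, (R−Rᵀ)₂₁) / (2 sinθ) = (-0.776605, -0.331486, +0.535725)
rvec = θ·k = (-0.346419, -0.147865, +0.238970)

rvec=(-0.3464, -0.1479, 0.2390) tvec=(-0.0950, -0.0720, 0.5332)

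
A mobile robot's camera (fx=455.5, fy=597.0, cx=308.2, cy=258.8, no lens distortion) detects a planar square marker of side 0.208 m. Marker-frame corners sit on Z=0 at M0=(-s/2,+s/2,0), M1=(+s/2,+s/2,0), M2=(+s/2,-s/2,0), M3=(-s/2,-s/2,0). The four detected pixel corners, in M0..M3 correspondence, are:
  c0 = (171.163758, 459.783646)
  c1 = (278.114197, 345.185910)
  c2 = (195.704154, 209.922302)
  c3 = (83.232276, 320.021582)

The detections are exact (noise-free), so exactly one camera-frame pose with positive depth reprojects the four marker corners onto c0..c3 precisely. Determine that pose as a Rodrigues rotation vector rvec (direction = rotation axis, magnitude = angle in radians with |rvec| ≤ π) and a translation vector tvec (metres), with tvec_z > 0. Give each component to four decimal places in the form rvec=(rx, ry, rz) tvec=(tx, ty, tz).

rvec=(-0.0016, -0.1650, -0.6690) tvec=(-0.1923, 0.0874, 0.7032)

Intrinsics K: fx=455.5, fy=597.0, cx=308.2, cy=258.8
Marker side s = 0.208 m; corners in marker frame (Z=0):
  M0 = (-0.1040, +0.1040, 0)
  M1 = (+0.1040, +0.1040, 0)
  M2 = (+0.1040, -0.1040, 0)
  M3 = (-0.1040, -0.1040, 0)
Detected image corners:
  c0 = (171.163758, 459.783646) px
  c1 = (278.114197, 345.185910) px
  c2 = (195.704154, 209.922302) px
  c3 = (83.232276, 320.021582) px
Planar DLT: solve 8×8 A·h = b for H (H[2,2]=1):
  H  [+566.89758 +422.52750 +183.61753]
  H  [-467.73505 +685.35202 +332.98393]
  H  [+0.21720 +0.07334 +1.00000]
B = K⁻¹H; ‖b₁‖=1.422020, ‖b₂‖=1.422020; λ = 2/(‖b₁‖+‖b₂‖) = 0.703225, sign → tz>0 ⇒ λ=+0.703225
r₁ = λ·B[:,0] = (+0.77186,-0.61717,+0.15274); r₂ = λ·B[:,1] = (+0.61742,+0.78494,+0.05158)
r₃ = r₁×r₂ = (-0.15172,+0.05449,+0.98692); SVD([r₁ r₂ r₃]) → R = UVᵀ:
  R  [+0.77186 +0.61742 -0.15172]
  R  [-0.61717 +0.78494 +0.05449]
  R  [+0.15274 +0.05158 +0.98692]
t = (-0.19234, +0.08738, +0.70323) m
tr R = 2.543720; θ = arccos((tr R − 1)/2) = 0.689034 rad = 39.479°
axis k = ((R−Rᵀ)₃₂, (R−Rᵀ)₁₃, (R−Rᵀ)₂₁) / (2 sinθ) = (-0.002293, -0.239433, -0.970910)
rvec = θ·k = (-0.001580, -0.164978, -0.668991)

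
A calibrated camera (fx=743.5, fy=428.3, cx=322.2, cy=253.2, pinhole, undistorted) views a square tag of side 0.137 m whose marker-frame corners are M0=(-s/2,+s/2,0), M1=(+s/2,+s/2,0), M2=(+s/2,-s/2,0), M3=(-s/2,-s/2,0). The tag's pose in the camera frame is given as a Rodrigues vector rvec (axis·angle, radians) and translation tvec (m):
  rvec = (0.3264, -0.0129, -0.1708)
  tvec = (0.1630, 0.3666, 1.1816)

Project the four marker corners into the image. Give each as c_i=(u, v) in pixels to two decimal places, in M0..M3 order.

c0=(388.11, 410.39) c1=(471.70, 402.41) c2=(462.87, 360.81) c3=(376.14, 369.17)

Intrinsics K: fx=743.5, fy=428.3, cx=322.2, cy=253.2
Marker side s = 0.137 m; corners in marker frame (Z=0):
  M0 = (-0.0685, +0.0685, 0)
  M1 = (+0.0685, +0.0685, 0)
  M2 = (+0.0685, -0.0685, 0)
  M3 = (-0.0685, -0.0685, 0)
rvec = (0.3264, -0.0129, -0.1708), |rvec| = θ = 0.36861 rad = 21.120°
Rodrigues: sinθ=0.36032, 1−cosθ=0.06717; R = I + sinθ·[k]× + (1−cosθ)·[k]×²:
    [+0.98550 +0.16488 -0.04017]
    [-0.16904 +0.93291 -0.31797]
    [-0.01495 +0.32015 +0.94725]
t = (0.1630, 0.3666, 1.1816) m
M0: Pc = R·M0+t = (+0.10679, +0.44208, +1.20455); u = 743.5·(+0.10679)/1.20455 + 322.2 = 388.1137, v = 428.3·(+0.44208)/1.20455 + 253.2 = 410.3904
M1: Pc = R·M1+t = (+0.24180, +0.41893, +1.20251); u = 743.5·(+0.24180)/1.20251 + 322.2 = 471.7034, v = 428.3·(+0.41893)/1.20251 + 253.2 = 402.4098
M2: Pc = R·M2+t = (+0.21921, +0.29112, +1.15865); u = 743.5·(+0.21921)/1.15865 + 322.2 = 462.8680, v = 428.3·(+0.29112)/1.15865 + 253.2 = 360.8128
M3: Pc = R·M3+t = (+0.08420, +0.31427, +1.16069); u = 743.5·(+0.08420)/1.16069 + 322.2 = 376.1352, v = 428.3·(+0.31427)/1.16069 + 253.2 = 369.1685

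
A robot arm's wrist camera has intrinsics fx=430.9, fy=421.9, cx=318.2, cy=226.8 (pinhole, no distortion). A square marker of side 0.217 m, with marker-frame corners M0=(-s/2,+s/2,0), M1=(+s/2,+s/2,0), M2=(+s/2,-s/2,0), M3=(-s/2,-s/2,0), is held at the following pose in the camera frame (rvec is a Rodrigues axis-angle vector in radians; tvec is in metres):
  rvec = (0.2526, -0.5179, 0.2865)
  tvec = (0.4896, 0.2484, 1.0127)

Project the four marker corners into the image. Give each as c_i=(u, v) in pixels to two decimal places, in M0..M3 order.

c0=(479.02, 368.46) c1=(533.88, 370.99) c2=(570.56, 294.90) c3=(518.01, 283.17)

Intrinsics K: fx=430.9, fy=421.9, cx=318.2, cy=226.8
Marker side s = 0.217 m; corners in marker frame (Z=0):
  M0 = (-0.1085, +0.1085, 0)
  M1 = (+0.1085, +0.1085, 0)
  M2 = (+0.1085, -0.1085, 0)
  M3 = (-0.1085, -0.1085, 0)
rvec = (0.2526, -0.5179, 0.2865), |rvec| = θ = 0.64351 rad = 36.871°
Rodrigues: sinθ=0.60001, 1−cosθ=0.20001; R = I + sinθ·[k]× + (1−cosθ)·[k]×²:
    [+0.83081 -0.33032 -0.44793]
    [+0.20395 +0.92954 -0.30719]
    [+0.51784 +0.16386 +0.83964]
t = (0.4896, 0.2484, 1.0127) m
M0: Pc = R·M0+t = (+0.36362, +0.32713, +0.97429); u = 430.9·(+0.36362)/0.97429 + 318.2 = 479.0170, v = 421.9·(+0.32713)/0.97429 + 226.8 = 368.4563
M1: Pc = R·M1+t = (+0.54390, +0.37138, +1.08666); u = 430.9·(+0.54390)/1.08666 + 318.2 = 533.8765, v = 421.9·(+0.37138)/1.08666 + 226.8 = 370.9904
M2: Pc = R·M2+t = (+0.61558, +0.16967, +1.05111); u = 430.9·(+0.61558)/1.05111 + 318.2 = 570.5571, v = 421.9·(+0.16967)/1.05111 + 226.8 = 294.9046
M3: Pc = R·M3+t = (+0.43530, +0.12542, +0.93874); u = 430.9·(+0.43530)/0.93874 + 318.2 = 518.0105, v = 421.9·(+0.12542)/0.93874 + 226.8 = 283.1666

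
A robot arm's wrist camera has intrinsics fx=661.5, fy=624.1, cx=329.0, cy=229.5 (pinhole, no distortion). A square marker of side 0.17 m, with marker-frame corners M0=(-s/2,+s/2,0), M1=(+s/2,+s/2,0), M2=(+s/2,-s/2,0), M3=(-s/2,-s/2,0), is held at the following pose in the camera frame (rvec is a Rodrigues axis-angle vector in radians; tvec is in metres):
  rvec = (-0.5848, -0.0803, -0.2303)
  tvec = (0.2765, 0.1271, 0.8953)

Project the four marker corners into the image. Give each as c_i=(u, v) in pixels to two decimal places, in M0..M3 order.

Intrinsics K: fx=661.5, fy=624.1, cx=329.0, cy=229.5
Marker side s = 0.17 m; corners in marker frame (Z=0):
  M0 = (-0.0850, +0.0850, 0)
  M1 = (+0.0850, +0.0850, 0)
  M2 = (+0.0850, -0.0850, 0)
  M3 = (-0.0850, -0.0850, 0)
rvec = (-0.5848, -0.0803, -0.2303), |rvec| = θ = 0.63362 rad = 36.304°
Rodrigues: sinθ=0.59207, 1−cosθ=0.19411; R = I + sinθ·[k]× + (1−cosθ)·[k]×²:
    [+0.97124 +0.23790 -0.00992]
    [-0.19249 +0.80901 +0.55539]
    [+0.14015 -0.53751 +0.83153]
t = (0.2765, 0.1271, 0.8953) m
M0: Pc = R·M0+t = (+0.21417, +0.21223, +0.83770); u = 661.5·(+0.21417)/0.83770 + 329.0 = 498.1192, v = 624.1·(+0.21223)/0.83770 + 229.5 = 387.6129
M1: Pc = R·M1+t = (+0.37928, +0.17950, +0.86152); u = 661.5·(+0.37928)/0.86152 + 329.0 = 620.2182, v = 624.1·(+0.17950)/0.86152 + 229.5 = 359.5349
M2: Pc = R·M2+t = (+0.33883, +0.04197, +0.95290); u = 661.5·(+0.33883)/0.95290 + 329.0 = 564.2170, v = 624.1·(+0.04197)/0.95290 + 229.5 = 256.9899
M3: Pc = R·M3+t = (+0.17372, +0.07470, +0.92908); u = 661.5·(+0.17372)/0.92908 + 329.0 = 452.6906, v = 624.1·(+0.07470)/0.92908 + 229.5 = 279.6767

c0=(498.12, 387.61) c1=(620.22, 359.53) c2=(564.22, 256.99) c3=(452.69, 279.68)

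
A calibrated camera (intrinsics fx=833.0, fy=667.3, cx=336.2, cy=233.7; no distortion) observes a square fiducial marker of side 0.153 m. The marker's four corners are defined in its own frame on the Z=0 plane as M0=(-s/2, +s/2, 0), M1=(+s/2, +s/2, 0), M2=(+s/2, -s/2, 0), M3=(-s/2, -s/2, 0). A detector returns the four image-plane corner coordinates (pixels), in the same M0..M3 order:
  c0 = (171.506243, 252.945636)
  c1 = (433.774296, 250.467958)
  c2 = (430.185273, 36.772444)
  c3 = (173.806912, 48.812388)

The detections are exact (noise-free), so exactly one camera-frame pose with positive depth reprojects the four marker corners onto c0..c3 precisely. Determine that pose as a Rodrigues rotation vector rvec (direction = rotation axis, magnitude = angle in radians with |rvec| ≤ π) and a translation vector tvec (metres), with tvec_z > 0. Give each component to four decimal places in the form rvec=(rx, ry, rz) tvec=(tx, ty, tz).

Intrinsics K: fx=833.0, fy=667.3, cx=336.2, cy=233.7
Marker side s = 0.153 m; corners in marker frame (Z=0):
  M0 = (-0.0765, +0.0765, 0)
  M1 = (+0.0765, +0.0765, 0)
  M2 = (+0.0765, -0.0765, 0)
  M3 = (-0.0765, -0.0765, 0)
Detected image corners:
  c0 = (171.506243, 252.945636) px
  c1 = (433.774296, 250.467958) px
  c2 = (430.185273, 36.772444) px
  c3 = (173.806912, 48.812388) px
Planar DLT: solve 8×8 A·h = b for H (H[2,2]=1):
  H  [+1602.71314 -40.88624 +299.29626]
  H  [-92.60281 +1342.97917 +146.15393]
  H  [-0.30429 -0.14769 +1.00000]
B = K⁻¹H; ‖b₁‖=2.069583, ‖b₂‖=2.069583; λ = 2/(‖b₁‖+‖b₂‖) = 0.483189, sign → tz>0 ⇒ λ=+0.483189
r₁ = λ·B[:,0] = (+0.98901,-0.01556,-0.14703); r₂ = λ·B[:,1] = (+0.00508,+0.99744,-0.07136)
r₃ = r₁×r₂ = (+0.14776,+0.06983,+0.98655); SVD([r₁ r₂ r₃]) → R = UVᵀ:
  R  [+0.98901 +0.00508 +0.14776]
  R  [-0.01556 +0.99744 +0.06983]
  R  [-0.14703 -0.07136 +0.98655]
t = (-0.02141, -0.06339, +0.48319) m
tr R = 2.973002; θ = arccos((tr R − 1)/2) = 0.164496 rad = 9.425°
axis k = ((R−Rᵀ)₃₂, (R−Rᵀ)₁₃, (R−Rᵀ)₂₁) / (2 sinθ) = (-0.431099, +0.900100, -0.063039)
rvec = θ·k = (-0.070914, +0.148063, -0.010370)

rvec=(-0.0709, 0.1481, -0.0104) tvec=(-0.0214, -0.0634, 0.4832)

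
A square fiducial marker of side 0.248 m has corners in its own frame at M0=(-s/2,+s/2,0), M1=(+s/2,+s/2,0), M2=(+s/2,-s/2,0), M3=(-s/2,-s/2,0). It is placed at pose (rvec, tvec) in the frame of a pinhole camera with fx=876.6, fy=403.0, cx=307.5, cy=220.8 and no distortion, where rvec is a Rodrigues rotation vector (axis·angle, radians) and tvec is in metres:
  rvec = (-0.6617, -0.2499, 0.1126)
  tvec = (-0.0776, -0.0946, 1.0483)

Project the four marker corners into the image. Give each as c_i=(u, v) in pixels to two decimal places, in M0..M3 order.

Intrinsics K: fx=876.6, fy=403.0, cx=307.5, cy=220.8
Marker side s = 0.248 m; corners in marker frame (Z=0):
  M0 = (-0.1240, +0.1240, 0)
  M1 = (+0.1240, +0.1240, 0)
  M2 = (+0.1240, -0.1240, 0)
  M3 = (-0.1240, -0.1240, 0)
rvec = (-0.6617, -0.2499, 0.1126), |rvec| = θ = 0.71622 rad = 41.037°
Rodrigues: sinθ=0.65654, 1−cosθ=0.24571; R = I + sinθ·[k]× + (1−cosθ)·[k]×²:
    [+0.96401 -0.02401 -0.26476]
    [+0.18242 +0.78420 +0.59308]
    [+0.19339 -0.62004 +0.76036]
t = (-0.0776, -0.0946, 1.0483) m
M0: Pc = R·M0+t = (-0.20012, -0.01998, +0.94744); u = 876.6·(-0.20012)/0.94744 + 307.5 = 122.3464, v = 403.0·(-0.01998)/0.94744 + 220.8 = 212.3017
M1: Pc = R·M1+t = (+0.03896, +0.02526, +0.99540); u = 876.6·(+0.03896)/0.99540 + 307.5 = 341.8106, v = 403.0·(+0.02526)/0.99540 + 220.8 = 231.0275
M2: Pc = R·M2+t = (+0.04492, -0.16922, +1.14916); u = 876.6·(+0.04492)/1.14916 + 307.5 = 341.7620, v = 403.0·(-0.16922)/1.14916 + 220.8 = 161.4560
M3: Pc = R·M3+t = (-0.19416, -0.21446, +1.10120); u = 876.6·(-0.19416)/1.10120 + 307.5 = 152.9412, v = 403.0·(-0.21446)/1.10120 + 220.8 = 142.3150

c0=(122.35, 212.30) c1=(341.81, 231.03) c2=(341.76, 161.46) c3=(152.94, 142.32)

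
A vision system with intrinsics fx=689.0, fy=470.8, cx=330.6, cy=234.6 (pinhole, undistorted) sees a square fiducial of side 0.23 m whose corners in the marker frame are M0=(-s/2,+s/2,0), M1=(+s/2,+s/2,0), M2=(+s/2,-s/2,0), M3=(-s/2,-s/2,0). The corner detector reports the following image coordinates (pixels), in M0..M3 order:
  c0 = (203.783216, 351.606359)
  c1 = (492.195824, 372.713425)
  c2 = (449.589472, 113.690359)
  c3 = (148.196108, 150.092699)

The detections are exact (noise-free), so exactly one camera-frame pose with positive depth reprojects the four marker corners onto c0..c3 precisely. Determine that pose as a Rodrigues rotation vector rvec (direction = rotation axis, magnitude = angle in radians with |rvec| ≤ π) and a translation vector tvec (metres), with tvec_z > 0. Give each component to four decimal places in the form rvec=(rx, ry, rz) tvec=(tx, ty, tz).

rvec=(0.2066, 0.5143, -0.0974) tvec=(-0.0164, 0.0175, 0.4633)

Intrinsics K: fx=689.0, fy=470.8, cx=330.6, cy=234.6
Marker side s = 0.23 m; corners in marker frame (Z=0):
  M0 = (-0.1150, +0.1150, 0)
  M1 = (+0.1150, +0.1150, 0)
  M2 = (+0.1150, -0.1150, 0)
  M3 = (-0.1150, -0.1150, 0)
Detected image corners:
  c0 = (203.783216, 351.606359) px
  c1 = (492.195824, 372.713425) px
  c2 = (449.589472, 113.690359) px
  c3 = (148.196108, 150.092699) px
Planar DLT: solve 8×8 A·h = b for H (H[2,2]=1):
  H  [+933.74740 +336.65742 +306.28147]
  H  [-293.13005 +1077.15878 +252.39824]
  H  [-1.07358 +0.37011 +1.00000]
B = K⁻¹H; ‖b₁‖=2.158346, ‖b₂‖=2.158346; λ = 2/(‖b₁‖+‖b₂‖) = 0.463318, sign → tz>0 ⇒ λ=+0.463318
r₁ = λ·B[:,0] = (+0.86657,-0.04061,-0.49741); r₂ = λ·B[:,1] = (+0.14410,+0.97459,+0.17148)
r₃ = r₁×r₂ = (+0.47780,-0.22028,+0.85040); SVD([r₁ r₂ r₃]) → R = UVᵀ:
  R  [+0.86657 +0.14410 +0.47780]
  R  [-0.04061 +0.97459 -0.22028]
  R  [-0.49741 +0.17148 +0.85040]
t = (-0.01635, +0.01752, +0.46332) m
tr R = 2.691559; θ = arccos((tr R − 1)/2) = 0.562772 rad = 32.244°
axis k = ((R−Rᵀ)₃₂, (R−Rᵀ)₁₃, (R−Rᵀ)₂₁) / (2 sinθ) = (+0.367134, +0.913918, -0.173109)
rvec = θ·k = (+0.206613, +0.514327, -0.097421)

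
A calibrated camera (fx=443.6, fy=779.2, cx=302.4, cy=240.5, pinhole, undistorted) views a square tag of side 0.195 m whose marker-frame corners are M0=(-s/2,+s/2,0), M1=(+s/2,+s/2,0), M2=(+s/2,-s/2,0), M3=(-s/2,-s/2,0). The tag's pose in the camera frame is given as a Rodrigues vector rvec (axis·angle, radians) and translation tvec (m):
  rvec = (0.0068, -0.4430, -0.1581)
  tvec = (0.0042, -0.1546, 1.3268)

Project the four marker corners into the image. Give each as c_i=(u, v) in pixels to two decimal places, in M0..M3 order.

c0=(279.00, 214.33) c1=(336.61, 198.88) c2=(327.24, 88.64) c3=(268.67, 97.03)

Intrinsics K: fx=443.6, fy=779.2, cx=302.4, cy=240.5
Marker side s = 0.195 m; corners in marker frame (Z=0):
  M0 = (-0.0975, +0.0975, 0)
  M1 = (+0.0975, +0.0975, 0)
  M2 = (+0.0975, -0.0975, 0)
  M3 = (-0.0975, -0.0975, 0)
rvec = (0.0068, -0.4430, -0.1581), |rvec| = θ = 0.47042 rad = 26.953°
Rodrigues: sinθ=0.45326, 1−cosθ=0.10862; R = I + sinθ·[k]× + (1−cosθ)·[k]×²:
    [+0.89140 +0.15085 -0.42737]
    [-0.15381 +0.98771 +0.02783]
    [+0.42631 +0.04093 +0.90365]
t = (0.0042, -0.1546, 1.3268) m
M0: Pc = R·M0+t = (-0.06800, -0.04330, +1.28923); u = 443.6·(-0.06800)/1.28923 + 302.4 = 279.0012, v = 779.2·(-0.04330)/1.28923 + 240.5 = 214.3287
M1: Pc = R·M1+t = (+0.10582, -0.07330, +1.37236); u = 443.6·(+0.10582)/1.37236 + 302.4 = 336.6052, v = 779.2·(-0.07330)/1.37236 + 240.5 = 198.8843
M2: Pc = R·M2+t = (+0.07640, -0.26590, +1.36437); u = 443.6·(+0.07640)/1.36437 + 302.4 = 327.2411, v = 779.2·(-0.26590)/1.36437 + 240.5 = 88.6445
M3: Pc = R·M3+t = (-0.09742, -0.23590, +1.28124); u = 443.6·(-0.09742)/1.28124 + 302.4 = 268.6706, v = 779.2·(-0.23590)/1.28124 + 240.5 = 97.0323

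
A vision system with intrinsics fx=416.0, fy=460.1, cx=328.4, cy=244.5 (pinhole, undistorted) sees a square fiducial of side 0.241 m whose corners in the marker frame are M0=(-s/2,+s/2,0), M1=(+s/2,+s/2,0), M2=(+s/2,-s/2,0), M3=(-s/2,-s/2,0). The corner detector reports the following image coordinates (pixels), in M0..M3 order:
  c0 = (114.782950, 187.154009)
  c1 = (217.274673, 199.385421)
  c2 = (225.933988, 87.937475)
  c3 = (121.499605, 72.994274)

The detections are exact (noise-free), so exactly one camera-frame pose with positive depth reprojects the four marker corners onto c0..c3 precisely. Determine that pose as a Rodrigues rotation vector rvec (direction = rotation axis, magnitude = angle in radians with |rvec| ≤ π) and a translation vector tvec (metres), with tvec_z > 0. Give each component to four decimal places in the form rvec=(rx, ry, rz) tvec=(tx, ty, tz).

rvec=(0.0888, -0.0847, 0.1050) tvec=(-0.3772, -0.2309, 0.9932)

Intrinsics K: fx=416.0, fy=460.1, cx=328.4, cy=244.5
Marker side s = 0.241 m; corners in marker frame (Z=0):
  M0 = (-0.1205, +0.1205, 0)
  M1 = (+0.1205, +0.1205, 0)
  M2 = (+0.1205, -0.1205, 0)
  M3 = (-0.1205, -0.1205, 0)
Detected image corners:
  c0 = (114.782950, 187.154009) px
  c1 = (217.274673, 199.385421) px
  c2 = (225.933988, 87.937475) px
  c3 = (121.499605, 72.994274) px
Planar DLT: solve 8×8 A·h = b for H (H[2,2]=1):
  H  [+444.48078 -17.57848 +170.39195]
  H  [+68.58003 +479.57930 +137.51586]
  H  [+0.08956 +0.08457 +1.00000]
B = K⁻¹H; ‖b₁‖=1.006896, ‖b₂‖=1.006896; λ = 2/(‖b₁‖+‖b₂‖) = 0.993151, sign → tz>0 ⇒ λ=+0.993151
r₁ = λ·B[:,0] = (+0.99093,+0.10076,+0.08895); r₂ = λ·B[:,1] = (-0.10827,+0.99057,+0.08399)
r₃ = r₁×r₂ = (-0.07965,-0.09285,+0.99249); SVD([r₁ r₂ r₃]) → R = UVᵀ:
  R  [+0.99093 -0.10827 -0.07965]
  R  [+0.10076 +0.99057 -0.09285]
  R  [+0.08895 +0.08399 +0.99249]
t = (-0.37723, -0.23093, +0.99315) m
tr R = 2.973982; θ = arccos((tr R − 1)/2) = 0.161475 rad = 9.252°
axis k = ((R−Rᵀ)₃₂, (R−Rᵀ)₁₃, (R−Rᵀ)₂₁) / (2 sinθ) = (+0.549968, -0.524340, +0.650080)
rvec = θ·k = (+0.088806, -0.084668, +0.104972)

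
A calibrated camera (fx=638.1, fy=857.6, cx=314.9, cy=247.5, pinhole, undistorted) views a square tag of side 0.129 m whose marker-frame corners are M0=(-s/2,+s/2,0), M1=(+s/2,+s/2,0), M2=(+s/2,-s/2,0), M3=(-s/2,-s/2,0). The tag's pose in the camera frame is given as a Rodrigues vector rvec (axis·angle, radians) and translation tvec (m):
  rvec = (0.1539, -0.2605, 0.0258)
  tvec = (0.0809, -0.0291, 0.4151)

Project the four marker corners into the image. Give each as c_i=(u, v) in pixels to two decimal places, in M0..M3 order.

c0=(339.41, 319.53) c1=(517.73, 315.47) c2=(535.75, 59.68) c3=(350.20, 42.01)

Intrinsics K: fx=638.1, fy=857.6, cx=314.9, cy=247.5
Marker side s = 0.129 m; corners in marker frame (Z=0):
  M0 = (-0.0645, +0.0645, 0)
  M1 = (+0.0645, +0.0645, 0)
  M2 = (+0.0645, -0.0645, 0)
  M3 = (-0.0645, -0.0645, 0)
rvec = (0.1539, -0.2605, 0.0258), |rvec| = θ = 0.30366 rad = 17.399°
Rodrigues: sinθ=0.29902, 1−cosθ=0.04575; R = I + sinθ·[k]× + (1−cosθ)·[k]×²:
    [+0.96600 -0.04530 -0.25454]
    [+0.00551 +0.98792 -0.15488]
    [+0.25849 +0.14821 +0.95458]
t = (0.0809, -0.0291, 0.4151) m
M0: Pc = R·M0+t = (+0.01567, +0.03427, +0.40799); u = 638.1·(+0.01567)/0.40799 + 314.9 = 339.4103, v = 857.6·(+0.03427)/0.40799 + 247.5 = 319.5261
M1: Pc = R·M1+t = (+0.14029, +0.03498, +0.44133); u = 638.1·(+0.14029)/0.44133 + 314.9 = 517.7316, v = 857.6·(+0.03498)/0.44133 + 247.5 = 315.4663
M2: Pc = R·M2+t = (+0.14613, -0.09247, +0.42221); u = 638.1·(+0.14613)/0.42221 + 314.9 = 535.7477, v = 857.6·(-0.09247)/0.42221 + 247.5 = 59.6846
M3: Pc = R·M3+t = (+0.02151, -0.09318, +0.38887); u = 638.1·(+0.02151)/0.38887 + 314.9 = 350.2038, v = 857.6·(-0.09318)/0.38887 + 247.5 = 42.0113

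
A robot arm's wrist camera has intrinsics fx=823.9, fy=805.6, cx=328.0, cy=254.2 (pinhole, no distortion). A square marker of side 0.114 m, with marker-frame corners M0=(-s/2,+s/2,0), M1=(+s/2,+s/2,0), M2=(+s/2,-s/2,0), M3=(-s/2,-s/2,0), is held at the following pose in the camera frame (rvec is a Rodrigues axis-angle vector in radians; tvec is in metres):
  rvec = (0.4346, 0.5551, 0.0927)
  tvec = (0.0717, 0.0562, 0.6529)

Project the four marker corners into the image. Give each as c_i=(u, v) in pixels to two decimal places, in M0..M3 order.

c0=(357.33, 364.32) c1=(482.58, 402.20) c2=(490.23, 275.70) c3=(355.11, 245.80)

Intrinsics K: fx=823.9, fy=805.6, cx=328.0, cy=254.2
Marker side s = 0.114 m; corners in marker frame (Z=0):
  M0 = (-0.0570, +0.0570, 0)
  M1 = (+0.0570, +0.0570, 0)
  M2 = (+0.0570, -0.0570, 0)
  M3 = (-0.0570, -0.0570, 0)
rvec = (0.4346, 0.5551, 0.0927), |rvec| = θ = 0.71106 rad = 40.741°
Rodrigues: sinθ=0.65264, 1−cosθ=0.24233; R = I + sinθ·[k]× + (1−cosθ)·[k]×²:
    [+0.84820 +0.03054 +0.52880]
    [+0.20071 +0.90536 -0.37423]
    [-0.49018 +0.42355 +0.76179]
t = (0.0717, 0.0562, 0.6529) m
M0: Pc = R·M0+t = (+0.02509, +0.09636, +0.70498); u = 823.9·(+0.02509)/0.70498 + 328.0 = 357.3265, v = 805.6·(+0.09636)/0.70498 + 254.2 = 364.3183
M1: Pc = R·M1+t = (+0.12179, +0.11925, +0.64910); u = 823.9·(+0.12179)/0.64910 + 328.0 = 482.5846, v = 805.6·(+0.11925)/0.64910 + 254.2 = 402.1957
M2: Pc = R·M2+t = (+0.11831, +0.01604, +0.60082); u = 823.9·(+0.11831)/0.60082 + 328.0 = 490.2333, v = 805.6·(+0.01604)/0.60082 + 254.2 = 275.7006
M3: Pc = R·M3+t = (+0.02161, -0.00685, +0.65670); u = 823.9·(+0.02161)/0.65670 + 328.0 = 355.1145, v = 805.6·(-0.00685)/0.65670 + 254.2 = 245.8021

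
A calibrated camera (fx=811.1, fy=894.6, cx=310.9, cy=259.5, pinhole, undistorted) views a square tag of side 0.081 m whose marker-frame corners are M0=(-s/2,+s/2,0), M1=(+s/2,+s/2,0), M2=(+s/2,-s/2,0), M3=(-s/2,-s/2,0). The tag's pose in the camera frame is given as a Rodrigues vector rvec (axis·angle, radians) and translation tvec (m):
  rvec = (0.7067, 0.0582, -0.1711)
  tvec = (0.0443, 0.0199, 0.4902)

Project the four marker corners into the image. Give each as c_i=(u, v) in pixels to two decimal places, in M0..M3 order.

Intrinsics K: fx=811.1, fy=894.6, cx=310.9, cy=259.5
Marker side s = 0.081 m; corners in marker frame (Z=0):
  M0 = (-0.0405, +0.0405, 0)
  M1 = (+0.0405, +0.0405, 0)
  M2 = (+0.0405, -0.0405, 0)
  M3 = (-0.0405, -0.0405, 0)
rvec = (0.7067, 0.0582, -0.1711), |rvec| = θ = 0.72944 rad = 41.794°
Rodrigues: sinθ=0.66645, 1−cosθ=0.25445; R = I + sinθ·[k]× + (1−cosθ)·[k]×²:
    [+0.98438 +0.17599 -0.00465]
    [-0.13666 +0.74717 -0.65044]
    [-0.11100 +0.64091 +0.75955]
t = (0.0443, 0.0199, 0.4902) m
M0: Pc = R·M0+t = (+0.01156, +0.05569, +0.52065); u = 811.1·(+0.01156)/0.52065 + 310.9 = 328.9094, v = 894.6·(+0.05569)/0.52065 + 259.5 = 355.1964
M1: Pc = R·M1+t = (+0.09130, +0.04463, +0.51166); u = 811.1·(+0.09130)/0.51166 + 310.9 = 455.6236, v = 894.6·(+0.04463)/0.51166 + 259.5 = 337.5244
M2: Pc = R·M2+t = (+0.07704, -0.01589, +0.45975); u = 811.1·(+0.07704)/0.45975 + 310.9 = 446.8155, v = 894.6·(-0.01589)/0.45975 + 259.5 = 228.5711
M3: Pc = R·M3+t = (-0.00270, -0.00483, +0.46874); u = 811.1·(-0.00270)/0.46874 + 310.9 = 306.2363, v = 894.6·(-0.00483)/0.46874 + 259.5 = 250.2902

c0=(328.91, 355.20) c1=(455.62, 337.52) c2=(446.82, 228.57) c3=(306.24, 250.29)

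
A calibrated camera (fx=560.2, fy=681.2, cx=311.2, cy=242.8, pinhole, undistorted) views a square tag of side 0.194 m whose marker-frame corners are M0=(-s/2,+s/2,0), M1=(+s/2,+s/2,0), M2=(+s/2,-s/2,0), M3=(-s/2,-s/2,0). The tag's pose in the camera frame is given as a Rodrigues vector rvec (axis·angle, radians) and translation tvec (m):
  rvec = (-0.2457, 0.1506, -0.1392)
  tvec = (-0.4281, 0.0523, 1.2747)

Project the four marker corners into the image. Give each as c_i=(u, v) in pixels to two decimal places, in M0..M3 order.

c0=(84.28, 329.38) c1=(165.61, 314.58) c2=(161.13, 213.19) c3=(82.92, 229.40)

Intrinsics K: fx=560.2, fy=681.2, cx=311.2, cy=242.8
Marker side s = 0.194 m; corners in marker frame (Z=0):
  M0 = (-0.0970, +0.0970, 0)
  M1 = (+0.0970, +0.0970, 0)
  M2 = (+0.0970, -0.0970, 0)
  M3 = (-0.0970, -0.0970, 0)
rvec = (-0.2457, 0.1506, -0.1392), |rvec| = θ = 0.32004 rad = 18.337°
Rodrigues: sinθ=0.31460, 1−cosθ=0.05078; R = I + sinθ·[k]× + (1−cosθ)·[k]×²:
    [+0.97915 +0.11849 +0.16500]
    [-0.15518 +0.96047 +0.23113]
    [-0.13109 -0.25192 +0.95883]
t = (-0.4281, 0.0523, 1.2747) m
M0: Pc = R·M0+t = (-0.51158, +0.16052, +1.26298); u = 560.2·(-0.51158)/1.26298 + 311.2 = 84.2847, v = 681.2·(+0.16052)/1.26298 + 242.8 = 329.3768
M1: Pc = R·M1+t = (-0.32163, +0.13041, +1.23755); u = 560.2·(-0.32163)/1.23755 + 311.2 = 165.6086, v = 681.2·(+0.13041)/1.23755 + 242.8 = 314.5848
M2: Pc = R·M2+t = (-0.34462, -0.05592, +1.28642); u = 560.2·(-0.34462)/1.28642 + 311.2 = 161.1294, v = 681.2·(-0.05592)/1.28642 + 242.8 = 213.1898
M3: Pc = R·M3+t = (-0.53457, -0.02581, +1.31185); u = 560.2·(-0.53457)/1.31185 + 311.2 = 82.9220, v = 681.2·(-0.02581)/1.31185 + 242.8 = 229.3963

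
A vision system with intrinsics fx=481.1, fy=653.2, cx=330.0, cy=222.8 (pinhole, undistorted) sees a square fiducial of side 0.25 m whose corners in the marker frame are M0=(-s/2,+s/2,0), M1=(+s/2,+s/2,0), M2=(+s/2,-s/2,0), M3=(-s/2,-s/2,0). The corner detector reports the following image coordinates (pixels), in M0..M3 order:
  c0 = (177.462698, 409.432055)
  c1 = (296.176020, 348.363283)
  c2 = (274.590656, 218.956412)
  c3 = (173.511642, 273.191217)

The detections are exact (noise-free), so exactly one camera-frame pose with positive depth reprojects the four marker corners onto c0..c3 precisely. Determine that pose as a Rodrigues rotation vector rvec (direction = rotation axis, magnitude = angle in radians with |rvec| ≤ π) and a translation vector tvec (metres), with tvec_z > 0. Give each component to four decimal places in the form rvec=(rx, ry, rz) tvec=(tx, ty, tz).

Intrinsics K: fx=481.1, fy=653.2, cx=330.0, cy=222.8
Marker side s = 0.25 m; corners in marker frame (Z=0):
  M0 = (-0.1250, +0.1250, 0)
  M1 = (+0.1250, +0.1250, 0)
  M2 = (+0.1250, -0.1250, 0)
  M3 = (-0.1250, -0.1250, 0)
Detected image corners:
  c0 = (177.462698, 409.432055) px
  c1 = (296.176020, 348.363283) px
  c2 = (274.590656, 218.956412) px
  c3 = (173.511642, 273.191217) px
Planar DLT: solve 8×8 A·h = b for H (H[2,2]=1):
  H  [+420.82258 -95.28309 +229.45352]
  H  [-251.17789 +333.35957 +307.47392]
  H  [-0.06929 -0.63380 +1.00000]
B = K⁻¹H; ‖b₁‖=0.992762, ‖b₂‖=0.992762; λ = 2/(‖b₁‖+‖b₂‖) = 1.007291, sign → tz>0 ⇒ λ=+1.007291
r₁ = λ·B[:,0] = (+0.92896,-0.36353,-0.06980); r₂ = λ·B[:,1] = (+0.23842,+0.73183,-0.63842)
r₃ = r₁×r₂ = (+0.28317,+0.57643,+0.76651); SVD([r₁ r₂ r₃]) → R = UVᵀ:
  R  [+0.92896 +0.23842 +0.28317]
  R  [-0.36353 +0.73183 +0.57643]
  R  [-0.06980 -0.63842 +0.76651]
t = (-0.21052, +0.13057, +1.00729) m
tr R = 2.427307; θ = arccos((tr R − 1)/2) = 0.776096 rad = 44.467°
axis k = ((R−Rᵀ)₃₂, (R−Rᵀ)₁₃, (R−Rᵀ)₂₁) / (2 sinθ) = (-0.867135, +0.251940, -0.429655)
rvec = θ·k = (-0.672980, +0.195530, -0.333454)

rvec=(-0.6730, 0.1955, -0.3335) tvec=(-0.2105, 0.1306, 1.0073)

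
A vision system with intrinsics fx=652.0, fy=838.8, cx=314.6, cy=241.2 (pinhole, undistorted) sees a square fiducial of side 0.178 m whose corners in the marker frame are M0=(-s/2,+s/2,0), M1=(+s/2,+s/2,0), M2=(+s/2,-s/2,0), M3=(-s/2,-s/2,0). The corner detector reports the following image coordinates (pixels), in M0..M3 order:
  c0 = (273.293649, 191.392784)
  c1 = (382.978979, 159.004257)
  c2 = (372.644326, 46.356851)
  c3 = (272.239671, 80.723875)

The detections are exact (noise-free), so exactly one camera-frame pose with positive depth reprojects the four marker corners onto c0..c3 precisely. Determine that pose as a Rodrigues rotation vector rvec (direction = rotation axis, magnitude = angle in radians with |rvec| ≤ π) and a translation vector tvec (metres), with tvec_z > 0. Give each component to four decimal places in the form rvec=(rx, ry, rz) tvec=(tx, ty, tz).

rvec=(-0.5217, 0.3084, -0.1283) tvec=(0.0152, -0.1553, 1.0518)

Intrinsics K: fx=652.0, fy=838.8, cx=314.6, cy=241.2
Marker side s = 0.178 m; corners in marker frame (Z=0):
  M0 = (-0.0890, +0.0890, 0)
  M1 = (+0.0890, +0.0890, 0)
  M2 = (+0.0890, -0.0890, 0)
  M3 = (-0.0890, -0.0890, 0)
Detected image corners:
  c0 = (273.293649, 191.392784) px
  c1 = (382.978979, 159.004257) px
  c2 = (372.644326, 46.356851) px
  c3 = (272.239671, 80.723875) px
Planar DLT: solve 8×8 A·h = b for H (H[2,2]=1):
  H  [+509.66042 -125.72943 +324.02632]
  H  [-216.87648 +569.50250 +117.33128]
  H  [-0.24396 -0.48312 +1.00000]
B = K⁻¹H; ‖b₁‖=0.950759, ‖b₂‖=0.950759; λ = 2/(‖b₁‖+‖b₂‖) = 1.051791, sign → tz>0 ⇒ λ=+1.051791
r₁ = λ·B[:,0] = (+0.94599,-0.19816,-0.25660); r₂ = λ·B[:,1] = (+0.04236,+0.86023,-0.50814)
r₃ = r₁×r₂ = (+0.32143,+0.46982,+0.82216); SVD([r₁ r₂ r₃]) → R = UVᵀ:
  R  [+0.94599 +0.04236 +0.32143]
  R  [-0.19816 +0.86023 +0.46982]
  R  [-0.25660 -0.50814 +0.82216]
t = (+0.01521, -0.15532, +1.05179) m
tr R = 2.628377; θ = arccos((tr R − 1)/2) = 0.619466 rad = 35.493°
axis k = ((R−Rᵀ)₃₂, (R−Rᵀ)₁₃, (R−Rᵀ)₂₁) / (2 sinθ) = (-0.842203, +0.497785, -0.207133)
rvec = θ·k = (-0.521716, +0.308361, -0.128312)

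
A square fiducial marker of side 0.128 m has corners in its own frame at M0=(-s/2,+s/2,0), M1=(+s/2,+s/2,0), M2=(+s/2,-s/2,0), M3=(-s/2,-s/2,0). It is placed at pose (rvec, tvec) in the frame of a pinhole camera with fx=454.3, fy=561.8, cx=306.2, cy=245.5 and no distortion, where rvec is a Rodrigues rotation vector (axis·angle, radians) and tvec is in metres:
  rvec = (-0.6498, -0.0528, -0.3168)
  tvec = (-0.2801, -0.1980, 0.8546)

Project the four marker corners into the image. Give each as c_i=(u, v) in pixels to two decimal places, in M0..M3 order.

c0=(125.45, 153.33) c1=(196.45, 131.64) c2=(185.83, 81.30) c3=(120.65, 100.07)

Intrinsics K: fx=454.3, fy=561.8, cx=306.2, cy=245.5
Marker side s = 0.128 m; corners in marker frame (Z=0):
  M0 = (-0.0640, +0.0640, 0)
  M1 = (+0.0640, +0.0640, 0)
  M2 = (+0.0640, -0.0640, 0)
  M3 = (-0.0640, -0.0640, 0)
rvec = (-0.6498, -0.0528, -0.3168), |rvec| = θ = 0.72484 rad = 41.530°
Rodrigues: sinθ=0.66301, 1−cosθ=0.25139; R = I + sinθ·[k]× + (1−cosθ)·[k]×²:
    [+0.95064 +0.30620 +0.05020]
    [-0.27336 +0.74994 +0.60238]
    [+0.14680 -0.58637 +0.79663]
t = (-0.2801, -0.1980, 0.8546) m
M0: Pc = R·M0+t = (-0.32134, -0.13251, +0.80768); u = 454.3·(-0.32134)/0.80768 + 306.2 = 125.4509, v = 561.8·(-0.13251)/0.80768 + 245.5 = 153.3303
M1: Pc = R·M1+t = (-0.19966, -0.16750, +0.82647); u = 454.3·(-0.19966)/0.82647 + 306.2 = 196.4478, v = 561.8·(-0.16750)/0.82647 + 245.5 = 131.6407
M2: Pc = R·M2+t = (-0.23886, -0.26349, +0.90152); u = 454.3·(-0.23886)/0.90152 + 306.2 = 185.8348, v = 561.8·(-0.26349)/0.90152 + 245.5 = 81.3006
M3: Pc = R·M3+t = (-0.36054, -0.22850, +0.88273); u = 454.3·(-0.36054)/0.88273 + 306.2 = 120.6486, v = 561.8·(-0.22850)/0.88273 + 245.5 = 100.0745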